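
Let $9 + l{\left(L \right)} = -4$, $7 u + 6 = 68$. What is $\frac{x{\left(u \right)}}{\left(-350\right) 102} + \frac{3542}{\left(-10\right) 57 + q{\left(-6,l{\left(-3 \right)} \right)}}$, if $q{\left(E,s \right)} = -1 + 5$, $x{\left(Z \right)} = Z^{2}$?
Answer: $- \frac{774774538}{123762975} \approx -6.2601$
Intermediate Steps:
$u = \frac{62}{7}$ ($u = - \frac{6}{7} + \frac{1}{7} \cdot 68 = - \frac{6}{7} + \frac{68}{7} = \frac{62}{7} \approx 8.8571$)
$l{\left(L \right)} = -13$ ($l{\left(L \right)} = -9 - 4 = -13$)
$q{\left(E,s \right)} = 4$
$\frac{x{\left(u \right)}}{\left(-350\right) 102} + \frac{3542}{\left(-10\right) 57 + q{\left(-6,l{\left(-3 \right)} \right)}} = \frac{\left(\frac{62}{7}\right)^{2}}{\left(-350\right) 102} + \frac{3542}{\left(-10\right) 57 + 4} = \frac{3844}{49 \left(-35700\right)} + \frac{3542}{-570 + 4} = \frac{3844}{49} \left(- \frac{1}{35700}\right) + \frac{3542}{-566} = - \frac{961}{437325} + 3542 \left(- \frac{1}{566}\right) = - \frac{961}{437325} - \frac{1771}{283} = - \frac{774774538}{123762975}$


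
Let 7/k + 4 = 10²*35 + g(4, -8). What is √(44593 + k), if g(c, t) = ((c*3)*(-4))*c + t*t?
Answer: √126459332502/1684 ≈ 211.17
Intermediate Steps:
g(c, t) = t² - 12*c² (g(c, t) = ((3*c)*(-4))*c + t² = (-12*c)*c + t² = -12*c² + t² = t² - 12*c²)
k = 7/3368 (k = 7/(-4 + (10²*35 + ((-8)² - 12*4²))) = 7/(-4 + (100*35 + (64 - 12*16))) = 7/(-4 + (3500 + (64 - 192))) = 7/(-4 + (3500 - 128)) = 7/(-4 + 3372) = 7/3368 ≈ 0.0020784)
√(44593 + k) = √(44593 + 7/3368) = √(150189231/3368) = √126459332502/1684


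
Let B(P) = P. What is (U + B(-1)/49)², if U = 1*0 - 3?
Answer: 21904/2401 ≈ 9.1229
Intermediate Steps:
U = -3 (U = 0 - 3 = -3)
(U + B(-1)/49)² = (-3 - 1/49)² = (-148/49)² = 21904/2401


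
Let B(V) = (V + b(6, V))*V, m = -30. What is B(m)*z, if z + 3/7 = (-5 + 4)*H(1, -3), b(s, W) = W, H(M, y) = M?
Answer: -18000/7 ≈ -2571.4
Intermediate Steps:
z = -10/7 (z = -3/7 + (-5 + 4)*1 = -3/7 - 1*1 = -3/7 - 1 = -10/7 ≈ -1.4286)
B(V) = 2*V² (B(V) = (V + V)*V = (2*V)*V = 2*V²)
B(m)*z = (2*(-30)²)*(-10/7) = (2*900)*(-10/7) = 1800*(-10/7) = -18000/7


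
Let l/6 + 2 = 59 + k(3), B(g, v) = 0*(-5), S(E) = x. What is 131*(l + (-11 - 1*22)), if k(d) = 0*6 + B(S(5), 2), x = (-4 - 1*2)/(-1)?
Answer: 40479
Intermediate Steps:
x = 6 (x = (-4 - 2)*(-1) = -6*(-1) = 6)
S(E) = 6
B(g, v) = 0
k(d) = 0 (k(d) = 0*6 + 0 = 0 + 0 = 0)
l = 342 (l = -12 + 6*(59 + 0) = -12 + 6*59 = -12 + 354 = 342)
131*(l + (-11 - 1*22)) = 131*(342 + (-11 - 1*22)) = 131*(342 + (-11 - 22)) = 131*(342 - 33) = 131*309 = 40479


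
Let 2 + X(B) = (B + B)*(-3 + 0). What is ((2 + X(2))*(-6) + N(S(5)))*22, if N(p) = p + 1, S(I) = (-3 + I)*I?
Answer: 1826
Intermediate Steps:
S(I) = I*(-3 + I)
X(B) = -2 - 6*B (X(B) = -2 + (B + B)*(-3 + 0) = -2 + (2*B)*(-3) = -2 - 6*B)
N(p) = 1 + p
((2 + X(2))*(-6) + N(S(5)))*22 = ((2 + (-2 - 6*2))*(-6) + (1 + 5*(-3 + 5)))*22 = ((2 + (-2 - 12))*(-6) + (1 + 5*2))*22 = ((2 - 14)*(-6) + (1 + 10))*22 = (-12*(-6) + 11)*22 = (72 + 11)*22 = 83*22 = 1826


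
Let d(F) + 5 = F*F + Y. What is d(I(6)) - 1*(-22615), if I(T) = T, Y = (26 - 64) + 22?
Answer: 22630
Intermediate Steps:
Y = -16 (Y = -38 + 22 = -16)
d(F) = -21 + F² (d(F) = -5 + (F*F - 16) = -5 + (F² - 16) = -5 + (-16 + F²) = -21 + F²)
d(I(6)) - 1*(-22615) = (-21 + 6²) - 1*(-22615) = (-21 + 36) + 22615 = 15 + 22615 = 22630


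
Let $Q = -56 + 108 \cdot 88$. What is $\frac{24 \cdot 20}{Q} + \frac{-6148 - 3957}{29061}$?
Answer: $- \frac{10190345}{34321041} \approx -0.29691$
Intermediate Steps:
$Q = 9448$ ($Q = -56 + 9504 = 9448$)
$\frac{24 \cdot 20}{Q} + \frac{-6148 - 3957}{29061} = \frac{24 \cdot 20}{9448} + \frac{-6148 - 3957}{29061} = 480 \cdot \frac{1}{9448} - \frac{10105}{29061} = \frac{60}{1181} - \frac{10105}{29061} = - \frac{10190345}{34321041}$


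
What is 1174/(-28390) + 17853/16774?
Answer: 243576997/238106930 ≈ 1.0230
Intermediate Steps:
1174/(-28390) + 17853/16774 = 1174*(-1/28390) + 17853*(1/16774) = -587/14195 + 17853/16774 = 243576997/238106930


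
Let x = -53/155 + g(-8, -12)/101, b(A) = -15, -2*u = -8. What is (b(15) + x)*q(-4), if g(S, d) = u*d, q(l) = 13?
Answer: -3219034/15655 ≈ -205.62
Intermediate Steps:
u = 4 (u = -½*(-8) = 4)
g(S, d) = 4*d
x = -12793/15655 (x = -53/155 + (4*(-12))/101 = -53*1/155 - 48*1/101 = -53/155 - 48/101 = -12793/15655 ≈ -0.81718)
(b(15) + x)*q(-4) = (-15 - 12793/15655)*13 = -247618/15655*13 = -3219034/15655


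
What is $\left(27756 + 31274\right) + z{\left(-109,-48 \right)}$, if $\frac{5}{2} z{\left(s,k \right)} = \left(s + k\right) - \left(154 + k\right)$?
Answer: $\frac{294624}{5} \approx 58925.0$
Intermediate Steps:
$z{\left(s,k \right)} = - \frac{308}{5} + \frac{2 s}{5}$ ($z{\left(s,k \right)} = \frac{2 \left(\left(s + k\right) - \left(154 + k\right)\right)}{5} = \frac{2 \left(\left(k + s\right) - \left(154 + k\right)\right)}{5} = \frac{2 \left(-154 + s\right)}{5} = - \frac{308}{5} + \frac{2 s}{5}$)
$\left(27756 + 31274\right) + z{\left(-109,-48 \right)} = \left(27756 + 31274\right) + \left(- \frac{308}{5} + \frac{2}{5} \left(-109\right)\right) = 59030 - \frac{526}{5} = \frac{294624}{5}$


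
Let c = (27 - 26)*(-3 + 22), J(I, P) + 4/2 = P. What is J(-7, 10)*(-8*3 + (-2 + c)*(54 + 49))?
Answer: 13816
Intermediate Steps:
J(I, P) = -2 + P
c = 19 (c = 1*19 = 19)
J(-7, 10)*(-8*3 + (-2 + c)*(54 + 49)) = (-2 + 10)*(-8*3 + (-2 + 19)*(54 + 49)) = 8*(-24 + 17*103) = 8*(-24 + 1751) = 8*1727 = 13816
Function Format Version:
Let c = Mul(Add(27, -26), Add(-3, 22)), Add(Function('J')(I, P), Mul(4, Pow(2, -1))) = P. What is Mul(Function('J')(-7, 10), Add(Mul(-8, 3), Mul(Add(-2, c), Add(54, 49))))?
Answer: 13816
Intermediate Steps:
Function('J')(I, P) = Add(-2, P)
c = 19 (c = Mul(1, 19) = 19)
Mul(Function('J')(-7, 10), Add(Mul(-8, 3), Mul(Add(-2, c), Add(54, 49)))) = Mul(Add(-2, 10), Add(Mul(-8, 3), Mul(Add(-2, 19), Add(54, 49)))) = Mul(8, Add(-24, Mul(17, 103))) = Mul(8, Add(-24, 1751)) = Mul(8, 1727) = 13816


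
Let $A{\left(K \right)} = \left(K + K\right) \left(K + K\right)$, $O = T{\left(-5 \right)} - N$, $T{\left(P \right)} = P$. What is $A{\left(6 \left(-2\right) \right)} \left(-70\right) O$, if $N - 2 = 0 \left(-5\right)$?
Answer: $282240$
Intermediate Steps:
$N = 2$ ($N = 2 + 0 \left(-5\right) = 2 + 0 = 2$)
$O = -7$ ($O = -5 - 2 = -7$)
$A{\left(K \right)} = 4 K^{2}$ ($A{\left(K \right)} = 2 K 2 K = 4 K^{2}$)
$A{\left(6 \left(-2\right) \right)} \left(-70\right) O = 4 \left(6 \left(-2\right)\right)^{2} \left(-70\right) \left(-7\right) = 4 \left(-12\right)^{2} \left(-70\right) \left(-7\right) = 4 \cdot 144 \left(-70\right) \left(-7\right) = 576 \left(-70\right) \left(-7\right) = \left(-40320\right) \left(-7\right) = 282240$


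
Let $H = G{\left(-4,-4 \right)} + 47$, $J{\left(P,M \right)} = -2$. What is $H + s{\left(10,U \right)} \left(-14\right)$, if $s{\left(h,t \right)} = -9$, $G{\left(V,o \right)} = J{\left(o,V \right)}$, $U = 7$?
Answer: $171$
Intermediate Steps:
$G{\left(V,o \right)} = -2$
$H = 45$ ($H = -2 + 47 = 45$)
$H + s{\left(10,U \right)} \left(-14\right) = 45 - -126 = 45 + 126 = 171$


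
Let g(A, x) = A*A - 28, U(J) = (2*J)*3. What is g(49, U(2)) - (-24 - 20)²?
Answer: 437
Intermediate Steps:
U(J) = 6*J
g(A, x) = -28 + A² (g(A, x) = A² - 28 = -28 + A²)
g(49, U(2)) - (-24 - 20)² = (-28 + 49²) - (-24 - 20)² = (-28 + 2401) - 1*(-44)² = 2373 - 1*1936 = 2373 - 1936 = 437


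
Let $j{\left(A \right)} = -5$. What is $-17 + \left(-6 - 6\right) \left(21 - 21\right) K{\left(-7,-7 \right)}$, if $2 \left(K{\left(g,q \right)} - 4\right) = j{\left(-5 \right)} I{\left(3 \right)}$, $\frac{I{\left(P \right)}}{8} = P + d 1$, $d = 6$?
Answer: $-17$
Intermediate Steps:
$I{\left(P \right)} = 48 + 8 P$ ($I{\left(P \right)} = 8 \left(P + 6 \cdot 1\right) = 8 \left(P + 6\right) = 8 \left(6 + P\right) = 48 + 8 P$)
$K{\left(g,q \right)} = -176$ ($K{\left(g,q \right)} = 4 + \frac{\left(-5\right) \left(48 + 8 \cdot 3\right)}{2} = 4 + \frac{\left(-5\right) \left(48 + 24\right)}{2} = 4 + \frac{\left(-5\right) 72}{2} = 4 + \frac{1}{2} \left(-360\right) = 4 - 180 = -176$)
$-17 + \left(-6 - 6\right) \left(21 - 21\right) K{\left(-7,-7 \right)} = -17 + \left(-6 - 6\right) \left(21 - 21\right) \left(-176\right) = -17 + \left(-12\right) 0 \left(-176\right) = -17 + 0 \left(-176\right) = -17 + 0 = -17$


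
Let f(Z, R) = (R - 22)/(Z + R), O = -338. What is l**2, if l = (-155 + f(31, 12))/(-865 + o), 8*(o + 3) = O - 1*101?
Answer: 316840000/11198507329 ≈ 0.028293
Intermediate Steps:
f(Z, R) = (-22 + R)/(R + Z)
o = -463/8 (o = -3 + (-338 - 1*101)/8 = -3 + (-338 - 101)/8 = -3 + (1/8)*(-439) = -3 - 439/8 = -463/8 ≈ -57.875)
l = 17800/105823 (l = (-155 + (-22 + 12)/(12 + 31))/(-865 - 463/8) = (-155 - 10/43)/(-7383/8) = (-155 + (1/43)*(-10))*(-8/7383) = (-155 - 10/43)*(-8/7383) = -6675/43*(-8/7383) = 17800/105823 ≈ 0.16821)
l**2 = (17800/105823)**2 = 316840000/11198507329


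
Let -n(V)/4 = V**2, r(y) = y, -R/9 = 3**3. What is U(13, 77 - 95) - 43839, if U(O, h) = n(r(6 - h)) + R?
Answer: -46386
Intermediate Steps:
R = -243 (R = -9*3**3 = -9*27 = -243)
n(V) = -4*V**2
U(O, h) = -243 - 4*(6 - h)**2 (U(O, h) = -4*(6 - h)**2 - 243 = -243 - 4*(6 - h)**2)
U(13, 77 - 95) - 43839 = (-243 - 4*(-6 + (77 - 95))**2) - 43839 = (-243 - 4*(-6 - 18)**2) - 43839 = (-243 - 4*(-24)**2) - 43839 = (-243 - 4*576) - 43839 = (-243 - 2304) - 43839 = -2547 - 43839 = -46386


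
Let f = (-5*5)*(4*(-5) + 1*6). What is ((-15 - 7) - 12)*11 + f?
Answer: -24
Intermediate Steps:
f = 350 (f = -25*(-20 + 6) = -25*(-14) = 350)
((-15 - 7) - 12)*11 + f = ((-15 - 7) - 12)*11 + 350 = (-22 - 12)*11 + 350 = -34*11 + 350 = -374 + 350 = -24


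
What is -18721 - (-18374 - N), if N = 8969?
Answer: 8622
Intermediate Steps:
-18721 - (-18374 - N) = -18721 - (-18374 - 1*8969) = -18721 - (-18374 - 8969) = -18721 - 1*(-27343) = -18721 + 27343 = 8622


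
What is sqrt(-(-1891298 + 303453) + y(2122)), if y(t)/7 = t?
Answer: sqrt(1602699) ≈ 1266.0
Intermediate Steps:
y(t) = 7*t
sqrt(-(-1891298 + 303453) + y(2122)) = sqrt(-(-1891298 + 303453) + 7*2122) = sqrt(-1*(-1587845) + 14854) = sqrt(1587845 + 14854) = sqrt(1602699)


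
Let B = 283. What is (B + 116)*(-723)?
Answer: -288477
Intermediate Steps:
(B + 116)*(-723) = (283 + 116)*(-723) = 399*(-723) = -288477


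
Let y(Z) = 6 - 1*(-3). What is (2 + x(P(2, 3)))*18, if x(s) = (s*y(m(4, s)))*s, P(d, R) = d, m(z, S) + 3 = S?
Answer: 684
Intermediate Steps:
m(z, S) = -3 + S
y(Z) = 9 (y(Z) = 6 + 3 = 9)
x(s) = 9*s² (x(s) = (s*9)*s = (9*s)*s = 9*s²)
(2 + x(P(2, 3)))*18 = (2 + 9*2²)*18 = (2 + 9*4)*18 = (2 + 36)*18 = 38*18 = 684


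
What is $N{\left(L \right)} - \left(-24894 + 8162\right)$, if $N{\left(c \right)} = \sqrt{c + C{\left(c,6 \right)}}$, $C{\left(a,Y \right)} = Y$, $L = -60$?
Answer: $16732 + 3 i \sqrt{6} \approx 16732.0 + 7.3485 i$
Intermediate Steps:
$N{\left(c \right)} = \sqrt{6 + c}$ ($N{\left(c \right)} = \sqrt{c + 6} = \sqrt{6 + c}$)
$N{\left(L \right)} - \left(-24894 + 8162\right) = \sqrt{6 - 60} - \left(-24894 + 8162\right) = \sqrt{-54} - -16732 = 3 i \sqrt{6} + 16732 = 16732 + 3 i \sqrt{6}$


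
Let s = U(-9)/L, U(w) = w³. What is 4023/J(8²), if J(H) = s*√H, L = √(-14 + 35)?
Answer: -149*√21/216 ≈ -3.1611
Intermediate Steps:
L = √21 ≈ 4.5826
s = -243*√21/7 (s = (-9)³/(√21) = -243*√21/7 ≈ -159.08)
J(H) = -243*√21*√H/7 (J(H) = (-243*√21/7)*√H = -243*√21*√H/7)
4023/J(8²) = 4023/((-243*√21*√(8²)/7)) = 4023/((-243*√21*√64/7)) = 4023/((-243/7*√21*8)) = 4023/((-1944*√21/7)) = 4023*(-√21/5832) = -149*√21/216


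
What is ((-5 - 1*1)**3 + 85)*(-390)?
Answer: 51090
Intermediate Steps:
((-5 - 1*1)**3 + 85)*(-390) = ((-5 - 1)**3 + 85)*(-390) = ((-6)**3 + 85)*(-390) = (-216 + 85)*(-390) = -131*(-390) = 51090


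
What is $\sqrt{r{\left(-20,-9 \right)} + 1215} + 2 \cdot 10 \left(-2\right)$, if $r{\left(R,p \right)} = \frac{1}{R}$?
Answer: $-40 + \frac{47 \sqrt{55}}{10} \approx -5.1439$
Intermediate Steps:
$\sqrt{r{\left(-20,-9 \right)} + 1215} + 2 \cdot 10 \left(-2\right) = \sqrt{\frac{1}{-20} + 1215} + 2 \cdot 10 \left(-2\right) = \sqrt{- \frac{1}{20} + 1215} + 20 \left(-2\right) = \sqrt{\frac{24299}{20}} - 40 = \frac{47 \sqrt{55}}{10} - 40 = -40 + \frac{47 \sqrt{55}}{10}$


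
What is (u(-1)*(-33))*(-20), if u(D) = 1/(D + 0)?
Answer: -660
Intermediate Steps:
u(D) = 1/D
(u(-1)*(-33))*(-20) = (-33/(-1))*(-20) = -1*(-33)*(-20) = 33*(-20) = -660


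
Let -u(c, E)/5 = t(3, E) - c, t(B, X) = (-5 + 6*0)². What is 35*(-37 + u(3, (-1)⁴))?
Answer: -5145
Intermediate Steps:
t(B, X) = 25 (t(B, X) = (-5 + 0)² = (-5)² = 25)
u(c, E) = -125 + 5*c (u(c, E) = -5*(25 - c) = -125 + 5*c)
35*(-37 + u(3, (-1)⁴)) = 35*(-37 + (-125 + 5*3)) = 35*(-37 + (-125 + 15)) = 35*(-37 - 110) = 35*(-147) = -5145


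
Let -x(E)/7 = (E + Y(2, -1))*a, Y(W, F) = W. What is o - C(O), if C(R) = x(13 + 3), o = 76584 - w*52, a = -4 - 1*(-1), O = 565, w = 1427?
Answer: 2002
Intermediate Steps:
a = -3 (a = -4 + 1 = -3)
x(E) = 42 + 21*E (x(E) = -7*(E + 2)*(-3) = -7*(2 + E)*(-3) = -7*(-6 - 3*E) = 42 + 21*E)
o = 2380 (o = 76584 - 1427*52 = 76584 - 1*74204 = 76584 - 74204 = 2380)
C(R) = 378 (C(R) = 42 + 21*(13 + 3) = 42 + 21*16 = 42 + 336 = 378)
o - C(O) = 2380 - 1*378 = 2380 - 378 = 2002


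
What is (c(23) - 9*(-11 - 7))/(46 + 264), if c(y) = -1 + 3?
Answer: 82/155 ≈ 0.52903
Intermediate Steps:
c(y) = 2
(c(23) - 9*(-11 - 7))/(46 + 264) = (2 - 9*(-11 - 7))/(46 + 264) = (2 - 9*(-18))/310 = (2 + 162)*(1/310) = 164*(1/310) = 82/155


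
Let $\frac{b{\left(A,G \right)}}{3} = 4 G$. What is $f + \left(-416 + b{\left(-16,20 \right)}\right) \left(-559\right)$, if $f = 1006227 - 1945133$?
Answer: $-840522$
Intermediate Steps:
$b{\left(A,G \right)} = 12 G$ ($b{\left(A,G \right)} = 3 \cdot 4 G = 12 G$)
$f = -938906$
$f + \left(-416 + b{\left(-16,20 \right)}\right) \left(-559\right) = -938906 + \left(-416 + 12 \cdot 20\right) \left(-559\right) = -938906 + \left(-416 + 240\right) \left(-559\right) = -938906 - -98384 = -938906 + 98384 = -840522$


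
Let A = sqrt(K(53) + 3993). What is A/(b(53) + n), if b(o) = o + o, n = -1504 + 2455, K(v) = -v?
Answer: 2*sqrt(985)/1057 ≈ 0.059385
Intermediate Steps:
n = 951
b(o) = 2*o
A = 2*sqrt(985) (A = sqrt(-1*53 + 3993) = sqrt(-53 + 3993) = sqrt(3940) = 2*sqrt(985) ≈ 62.769)
A/(b(53) + n) = (2*sqrt(985))/(2*53 + 951) = (2*sqrt(985))/(106 + 951) = (2*sqrt(985))/1057 = (2*sqrt(985))*(1/1057) = 2*sqrt(985)/1057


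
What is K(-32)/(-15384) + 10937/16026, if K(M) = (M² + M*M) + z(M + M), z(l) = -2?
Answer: 11288801/20545332 ≈ 0.54946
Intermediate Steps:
K(M) = -2 + 2*M² (K(M) = (M² + M*M) - 2 = (M² + M²) - 2 = 2*M² - 2 = -2 + 2*M²)
K(-32)/(-15384) + 10937/16026 = (-2 + 2*(-32)²)/(-15384) + 10937/16026 = (-2 + 2*1024)*(-1/15384) + 10937*(1/16026) = (-2 + 2048)*(-1/15384) + 10937/16026 = 2046*(-1/15384) + 10937/16026 = -341/2564 + 10937/16026 = 11288801/20545332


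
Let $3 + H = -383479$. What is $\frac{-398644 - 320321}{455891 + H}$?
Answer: $- \frac{718965}{72409} \approx -9.9292$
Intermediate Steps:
$H = -383482$ ($H = -3 - 383479 = -383482$)
$\frac{-398644 - 320321}{455891 + H} = \frac{-398644 - 320321}{455891 - 383482} = - \frac{718965}{72409}$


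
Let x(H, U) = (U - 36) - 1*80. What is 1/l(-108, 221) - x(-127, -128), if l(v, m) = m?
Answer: 53925/221 ≈ 244.00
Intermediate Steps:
x(H, U) = -116 + U (x(H, U) = (-36 + U) - 80 = -116 + U)
1/l(-108, 221) - x(-127, -128) = 1/221 - (-116 - 128) = 1/221 - 1*(-244) = 1/221 + 244 = 53925/221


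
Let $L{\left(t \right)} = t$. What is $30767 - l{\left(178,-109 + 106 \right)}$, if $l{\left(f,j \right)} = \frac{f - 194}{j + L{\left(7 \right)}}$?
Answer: $30771$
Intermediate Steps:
$l{\left(f,j \right)} = \frac{-194 + f}{7 + j}$ ($l{\left(f,j \right)} = \frac{f - 194}{j + 7} = \frac{-194 + f}{7 + j}$)
$30767 - l{\left(178,-109 + 106 \right)} = 30767 - \frac{-194 + 178}{7 + \left(-109 + 106\right)} = 30767 - \frac{1}{7 - 3} \left(-16\right) = 30767 - \frac{1}{4} \left(-16\right) = 30767 - -4 = 30767 + 4 = 30771$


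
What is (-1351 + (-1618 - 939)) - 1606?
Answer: -5514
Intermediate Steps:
(-1351 + (-1618 - 939)) - 1606 = (-1351 - 2557) - 1606 = -3908 - 1606 = -5514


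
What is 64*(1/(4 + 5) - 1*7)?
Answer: -3968/9 ≈ -440.89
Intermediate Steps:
64*(1/(4 + 5) - 1*7) = 64*(1/9 - 7) = 64*(⅑ - 7) = 64*(-62/9) = -3968/9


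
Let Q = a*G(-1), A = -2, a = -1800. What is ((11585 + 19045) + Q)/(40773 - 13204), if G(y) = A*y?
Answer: 27030/27569 ≈ 0.98045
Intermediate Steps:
G(y) = -2*y
Q = -3600 (Q = -(-3600)*(-1) = -1800*2 = -3600)
((11585 + 19045) + Q)/(40773 - 13204) = ((11585 + 19045) - 3600)/(40773 - 13204) = (30630 - 3600)/27569 = 27030*(1/27569) = 27030/27569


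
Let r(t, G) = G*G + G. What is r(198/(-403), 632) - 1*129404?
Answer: 270652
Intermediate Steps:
r(t, G) = G + G² (r(t, G) = G² + G = G + G²)
r(198/(-403), 632) - 1*129404 = 632*(1 + 632) - 1*129404 = 632*633 - 129404 = 400056 - 129404 = 270652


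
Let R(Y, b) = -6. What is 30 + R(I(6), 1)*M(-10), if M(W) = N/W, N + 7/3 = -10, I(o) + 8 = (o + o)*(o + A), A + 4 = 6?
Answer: 113/5 ≈ 22.600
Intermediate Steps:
A = 2 (A = -4 + 6 = 2)
I(o) = -8 + 2*o*(2 + o) (I(o) = -8 + (o + o)*(o + 2) = -8 + (2*o)*(2 + o) = -8 + 2*o*(2 + o))
N = -37/3 (N = -7/3 - 10 = -37/3 ≈ -12.333)
M(W) = -37/(3*W)
30 + R(I(6), 1)*M(-10) = 30 - (-74)/(-10) = 30 - (-74)*(-1)/10 = 30 - 6*37/30 = 30 - 37/5 = 113/5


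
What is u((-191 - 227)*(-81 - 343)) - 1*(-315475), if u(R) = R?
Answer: 492707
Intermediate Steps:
u((-191 - 227)*(-81 - 343)) - 1*(-315475) = (-191 - 227)*(-81 - 343) - 1*(-315475) = -418*(-424) + 315475 = 177232 + 315475 = 492707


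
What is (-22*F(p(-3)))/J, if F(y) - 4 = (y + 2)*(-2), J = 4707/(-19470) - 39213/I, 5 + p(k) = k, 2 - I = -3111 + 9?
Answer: 3545512960/129681273 ≈ 27.340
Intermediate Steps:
I = 3104 (I = 2 - (-3111 + 9) = 2 - 1*(-3102) = 2 + 3102 = 3104)
p(k) = -5 + k
J = -129681273/10072480 (J = 4707/(-19470) - 39213/3104 = 4707*(-1/19470) - 39213*1/3104 = -1569/6490 - 39213/3104 = -129681273/10072480 ≈ -12.875)
F(y) = -2*y (F(y) = 4 + (y + 2)*(-2) = 4 + (2 + y)*(-2) = 4 + (-4 - 2*y) = -2*y)
(-22*F(p(-3)))/J = (-(-44)*(-5 - 3))/(-129681273/10072480) = -(-44)*(-8)*(-10072480/129681273) = -22*16*(-10072480/129681273) = -352*(-10072480/129681273) = 3545512960/129681273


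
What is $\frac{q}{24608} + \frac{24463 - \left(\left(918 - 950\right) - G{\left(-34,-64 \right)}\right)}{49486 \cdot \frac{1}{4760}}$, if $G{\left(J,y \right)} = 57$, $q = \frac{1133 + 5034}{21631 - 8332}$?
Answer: $\frac{19123137163488001}{8097438519456} \approx 2361.6$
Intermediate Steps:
$q = \frac{6167}{13299} \approx 0.46372$
$\frac{q}{24608} + \frac{24463 - \left(\left(918 - 950\right) - G{\left(-34,-64 \right)}\right)}{49486 \cdot \frac{1}{4760}} = \frac{6167}{13299 \cdot 24608} + \frac{24463 - \left(\left(918 - 950\right) - 57\right)}{49486 \cdot \frac{1}{4760}} = \frac{6167}{13299} \cdot \frac{1}{24608} + \frac{24463 - \left(-32 - 57\right)}{49486 \cdot \frac{1}{4760}} = \frac{6167}{327261792} + \frac{24463 - -89}{\frac{24743}{2380}} = \frac{6167}{327261792} + \left(24463 + 89\right) \frac{2380}{24743} = \frac{6167}{327261792} + 24552 \cdot \frac{2380}{24743} = \frac{6167}{327261792} + \frac{58433760}{24743} = \frac{19123137163488001}{8097438519456}$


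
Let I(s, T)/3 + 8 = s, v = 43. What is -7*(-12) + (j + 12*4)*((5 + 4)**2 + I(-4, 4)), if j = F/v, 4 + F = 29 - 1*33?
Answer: 96132/43 ≈ 2235.6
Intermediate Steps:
F = -8 (F = -4 + (29 - 1*33) = -4 + (29 - 33) = -4 - 4 = -8)
I(s, T) = -24 + 3*s
j = -8/43 ≈ -0.18605
-7*(-12) + (j + 12*4)*((5 + 4)**2 + I(-4, 4)) = -7*(-12) + (-8/43 + 12*4)*((5 + 4)**2 + (-24 + 3*(-4))) = 84 + (-8/43 + 48)*(9**2 + (-24 - 12)) = 84 + 2056*(81 - 36)/43 = 84 + (2056/43)*45 = 84 + 92520/43 = 96132/43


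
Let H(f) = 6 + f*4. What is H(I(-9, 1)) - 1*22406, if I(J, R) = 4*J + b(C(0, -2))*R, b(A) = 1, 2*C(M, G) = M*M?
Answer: -22540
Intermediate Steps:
C(M, G) = M²/2 (C(M, G) = (M*M)/2 = M²/2)
I(J, R) = R + 4*J (I(J, R) = 4*J + 1*R = 4*J + R = R + 4*J)
H(f) = 6 + 4*f
H(I(-9, 1)) - 1*22406 = (6 + 4*(1 + 4*(-9))) - 1*22406 = (6 + 4*(1 - 36)) - 22406 = (6 + 4*(-35)) - 22406 = (6 - 140) - 22406 = -134 - 22406 = -22540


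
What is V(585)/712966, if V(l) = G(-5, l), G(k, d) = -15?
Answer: -15/712966 ≈ -2.1039e-5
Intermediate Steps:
V(l) = -15
V(585)/712966 = -15/712966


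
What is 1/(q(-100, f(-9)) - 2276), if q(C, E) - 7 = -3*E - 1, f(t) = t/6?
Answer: -2/4531 ≈ -0.00044140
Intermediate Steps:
f(t) = t/6 (f(t) = t*(⅙) = t/6)
q(C, E) = 6 - 3*E (q(C, E) = 7 + (-3*E - 1) = 7 + (-1 - 3*E) = 6 - 3*E)
1/(q(-100, f(-9)) - 2276) = 1/((6 - (-9)/2) - 2276) = 1/((6 - 3*(-3/2)) - 2276) = 1/((6 + 9/2) - 2276) = 1/(21/2 - 2276) = 1/(-4531/2) = -2/4531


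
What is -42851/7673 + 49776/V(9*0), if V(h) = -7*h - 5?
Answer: -382145503/38365 ≈ -9960.8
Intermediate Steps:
V(h) = -5 - 7*h
-42851/7673 + 49776/V(9*0) = -42851/7673 + 49776/(-5 - 63*0) = -42851*1/7673 + 49776/(-5 - 7*0) = -42851/7673 + 49776/(-5 + 0) = -42851/7673 + 49776/(-5) = -42851/7673 + 49776*(-⅕) = -42851/7673 - 49776/5 = -382145503/38365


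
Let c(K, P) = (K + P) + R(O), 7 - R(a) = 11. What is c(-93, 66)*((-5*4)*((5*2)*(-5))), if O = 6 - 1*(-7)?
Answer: -31000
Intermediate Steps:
O = 13 (O = 6 + 7 = 13)
R(a) = -4 (R(a) = 7 - 1*11 = 7 - 11 = -4)
c(K, P) = -4 + K + P (c(K, P) = (K + P) - 4 = -4 + K + P)
c(-93, 66)*((-5*4)*((5*2)*(-5))) = (-4 - 93 + 66)*((-5*4)*((5*2)*(-5))) = -(-620)*10*(-5) = -(-620)*(-50) = -31*1000 = -31000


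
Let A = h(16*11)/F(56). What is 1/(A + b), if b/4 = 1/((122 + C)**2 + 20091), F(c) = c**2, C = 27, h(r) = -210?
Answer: -2368352/158371 ≈ -14.954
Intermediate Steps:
A = -15/224 (A = -210/(56**2) = -210/3136 = -210*1/3136 = -15/224 ≈ -0.066964)
b = 1/10573 (b = 4/((122 + 27)**2 + 20091) = 4/(149**2 + 20091) = 4/(22201 + 20091) = 4/42292 = 4*(1/42292) = 1/10573 ≈ 9.4581e-5)
1/(A + b) = 1/(-15/224 + 1/10573) = 1/(-158371/2368352) = -2368352/158371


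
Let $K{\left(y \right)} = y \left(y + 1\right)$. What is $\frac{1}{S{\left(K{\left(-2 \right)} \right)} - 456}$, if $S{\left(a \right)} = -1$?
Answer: $- \frac{1}{457} \approx -0.0021882$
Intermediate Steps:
$K{\left(y \right)} = y \left(1 + y\right)$
$\frac{1}{S{\left(K{\left(-2 \right)} \right)} - 456} = \frac{1}{-1 - 456} = \frac{1}{-457} = - \frac{1}{457}$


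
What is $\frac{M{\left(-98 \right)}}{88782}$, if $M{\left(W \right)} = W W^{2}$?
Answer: $- \frac{470596}{44391} \approx -10.601$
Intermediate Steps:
$M{\left(W \right)} = W^{3}$
$\frac{M{\left(-98 \right)}}{88782} = \frac{\left(-98\right)^{3}}{88782} = \left(-941192\right) \frac{1}{88782} = - \frac{470596}{44391}$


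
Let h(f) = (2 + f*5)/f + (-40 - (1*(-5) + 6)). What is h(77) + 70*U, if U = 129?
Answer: 692540/77 ≈ 8994.0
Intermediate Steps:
h(f) = -41 + (2 + 5*f)/f (h(f) = (2 + 5*f)/f + (-40 - (-5 + 6)) = (2 + 5*f)/f + (-40 - 1*1) = (2 + 5*f)/f + (-40 - 1) = (2 + 5*f)/f - 41 = -41 + (2 + 5*f)/f)
h(77) + 70*U = (-36 + 2/77) + 70*129 = (-36 + 2*(1/77)) + 9030 = (-36 + 2/77) + 9030 = -2770/77 + 9030 = 692540/77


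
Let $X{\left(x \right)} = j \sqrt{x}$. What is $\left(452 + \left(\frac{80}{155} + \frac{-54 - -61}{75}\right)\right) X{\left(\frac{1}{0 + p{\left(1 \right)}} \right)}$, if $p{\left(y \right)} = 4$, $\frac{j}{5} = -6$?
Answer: $- \frac{1052317}{155} \approx -6789.1$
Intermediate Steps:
$j = -30$ ($j = 5 \left(-6\right) = -30$)
$X{\left(x \right)} = - 30 \sqrt{x}$
$\left(452 + \left(\frac{80}{155} + \frac{-54 - -61}{75}\right)\right) X{\left(\frac{1}{0 + p{\left(1 \right)}} \right)} = \left(452 + \left(\frac{80}{155} + \frac{-54 - -61}{75}\right)\right) \left(- 30 \sqrt{\frac{1}{0 + 4}}\right) = \left(452 + \left(80 \cdot \frac{1}{155} + \left(-54 + 61\right) \frac{1}{75}\right)\right) \left(- 30 \sqrt{\frac{1}{4}}\right) = \left(452 + \left(\frac{16}{31} + 7 \cdot \frac{1}{75}\right)\right) \left(- \frac{30}{2}\right) = \left(452 + \left(\frac{16}{31} + \frac{7}{75}\right)\right) \left(\left(-30\right) \frac{1}{2}\right) = \left(452 + \frac{1417}{2325}\right) \left(-15\right) = \frac{1052317}{2325} \left(-15\right) = - \frac{1052317}{155}$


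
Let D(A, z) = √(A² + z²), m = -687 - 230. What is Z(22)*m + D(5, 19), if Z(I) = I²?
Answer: -443828 + √386 ≈ -4.4381e+5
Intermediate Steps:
m = -917
Z(22)*m + D(5, 19) = 22²*(-917) + √(5² + 19²) = 484*(-917) + √(25 + 361) = -443828 + √386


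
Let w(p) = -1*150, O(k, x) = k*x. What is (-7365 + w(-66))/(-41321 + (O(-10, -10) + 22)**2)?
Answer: 7515/26437 ≈ 0.28426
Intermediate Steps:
w(p) = -150
(-7365 + w(-66))/(-41321 + (O(-10, -10) + 22)**2) = (-7365 - 150)/(-41321 + (-10*(-10) + 22)**2) = -7515/(-41321 + (100 + 22)**2) = -7515/(-41321 + 122**2) = -7515/(-41321 + 14884) = -7515/(-26437) = -7515*(-1/26437) = 7515/26437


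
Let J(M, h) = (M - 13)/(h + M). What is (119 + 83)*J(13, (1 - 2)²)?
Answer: 0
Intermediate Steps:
J(M, h) = (-13 + M)/(M + h)
(119 + 83)*J(13, (1 - 2)²) = (119 + 83)*((-13 + 13)/(13 + (1 - 2)²)) = 202*(0/(13 + (-1)²)) = 202*(0/(13 + 1)) = 202*(0/14) = 202*((1/14)*0) = 202*0 = 0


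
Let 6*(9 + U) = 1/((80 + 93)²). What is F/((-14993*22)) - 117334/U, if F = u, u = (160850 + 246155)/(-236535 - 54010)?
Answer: 403851738381988526389/30977068840324310 ≈ 13037.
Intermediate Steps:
U = -1616165/179574 (U = -9 + 1/(6*((80 + 93)²)) = -9 + 1/(6*(173²)) = -9 + (⅙)/29929 = -9 + (⅙)*(1/29929) = -9 + 1/179574 = -1616165/179574 ≈ -9.0000)
u = -81401/58109 (u = 407005/(-290545) = 407005*(-1/290545) = -81401/58109 ≈ -1.4008)
F = -81401/58109 ≈ -1.4008
F/((-14993*22)) - 117334/U = -81401/(58109*((-14993*22))) - 117334/(-1616165/179574) = -81401/58109/(-329846) - 117334*(-179574/1616165) = -81401/58109*(-1/329846) + 21070135716/1616165 = 81401/19167021214 + 21070135716/1616165 = 403851738381988526389/30977068840324310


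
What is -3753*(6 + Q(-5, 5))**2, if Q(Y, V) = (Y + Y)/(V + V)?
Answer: -93825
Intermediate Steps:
Q(Y, V) = Y/V (Q(Y, V) = (2*Y)/((2*V)) = (2*Y)*(1/(2*V)) = Y/V)
-3753*(6 + Q(-5, 5))**2 = -3753*(6 - 5/5)**2 = -3753*(6 - 5*1/5)**2 = -3753*(6 - 1)**2 = -3753*5**2 = -3753*25 = -93825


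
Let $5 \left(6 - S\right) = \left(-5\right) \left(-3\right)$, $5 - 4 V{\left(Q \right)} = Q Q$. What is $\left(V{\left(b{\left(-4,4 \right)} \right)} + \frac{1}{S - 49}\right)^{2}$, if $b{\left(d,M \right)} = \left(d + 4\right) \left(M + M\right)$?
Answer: $\frac{12769}{8464} \approx 1.5086$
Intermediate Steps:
$b{\left(d,M \right)} = 2 M \left(4 + d\right)$ ($b{\left(d,M \right)} = \left(4 + d\right) 2 M = 2 M \left(4 + d\right)$)
$V{\left(Q \right)} = \frac{5}{4} - \frac{Q^{2}}{4}$ ($V{\left(Q \right)} = \frac{5}{4} - \frac{Q Q}{4} = \frac{5}{4} - \frac{Q^{2}}{4}$)
$S = 3$ ($S = 6 - \frac{\left(-5\right) \left(-3\right)}{5} = 6 - 3 = 3$)
$\left(V{\left(b{\left(-4,4 \right)} \right)} + \frac{1}{S - 49}\right)^{2} = \left(\left(\frac{5}{4} - \frac{\left(2 \cdot 4 \left(4 - 4\right)\right)^{2}}{4}\right) + \frac{1}{3 - 49}\right)^{2} = \left(\left(\frac{5}{4} - \frac{\left(2 \cdot 4 \cdot 0\right)^{2}}{4}\right) + \frac{1}{-46}\right)^{2} = \left(\left(\frac{5}{4} - \frac{0^{2}}{4}\right) - \frac{1}{46}\right)^{2} = \left(\left(\frac{5}{4} - 0\right) - \frac{1}{46}\right)^{2} = \left(\left(\frac{5}{4} + 0\right) - \frac{1}{46}\right)^{2} = \left(\frac{5}{4} - \frac{1}{46}\right)^{2} = \left(\frac{113}{92}\right)^{2} = \frac{12769}{8464}$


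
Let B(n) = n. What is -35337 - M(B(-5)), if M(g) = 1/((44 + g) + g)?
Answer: -1201459/34 ≈ -35337.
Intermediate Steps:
M(g) = 1/(44 + 2*g)
-35337 - M(B(-5)) = -35337 - 1/(2*(22 - 5)) = -35337 - 1/(2*17) = -35337 - 1*1/34 = -35337 - 1/34 = -1201459/34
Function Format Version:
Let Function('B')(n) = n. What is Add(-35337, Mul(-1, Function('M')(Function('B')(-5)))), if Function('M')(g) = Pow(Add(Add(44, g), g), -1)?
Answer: Rational(-1201459, 34) ≈ -35337.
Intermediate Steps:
Function('M')(g) = Pow(Add(44, Mul(2, g)), -1)
Add(-35337, Mul(-1, Function('M')(Function('B')(-5)))) = Add(-35337, Mul(-1, Mul(Rational(1, 2), Pow(Add(22, -5), -1)))) = Add(-35337, Mul(-1, Mul(Rational(1, 2), Pow(17, -1)))) = Add(-35337, Mul(-1, Mul(Rational(1, 2), Rational(1, 17)))) = Add(-35337, Mul(-1, Rational(1, 34))) = Add(-35337, Rational(-1, 34)) = Rational(-1201459, 34)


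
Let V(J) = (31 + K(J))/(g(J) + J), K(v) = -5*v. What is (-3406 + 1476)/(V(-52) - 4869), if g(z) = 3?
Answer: 47285/119436 ≈ 0.39590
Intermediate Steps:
V(J) = (31 - 5*J)/(3 + J)
(-3406 + 1476)/(V(-52) - 4869) = (-3406 + 1476)/((31 - 5*(-52))/(3 - 52) - 4869) = -1930/((31 + 260)/(-49) - 4869) = -1930/(-1/49*291 - 4869) = -1930/(-291/49 - 4869) = -1930/(-238872/49) = -1930*(-49/238872) = 47285/119436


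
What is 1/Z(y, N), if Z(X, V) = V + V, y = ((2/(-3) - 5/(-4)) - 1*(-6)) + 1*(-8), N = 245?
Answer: 1/490 ≈ 0.0020408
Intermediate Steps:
y = -17/12 (y = ((2*(-1/3) - 5*(-1/4)) + 6) - 8 = ((-2/3 + 5/4) + 6) - 8 = (7/12 + 6) - 8 = 79/12 - 8 = -17/12 ≈ -1.4167)
Z(X, V) = 2*V
1/Z(y, N) = 1/(2*245) = 1/490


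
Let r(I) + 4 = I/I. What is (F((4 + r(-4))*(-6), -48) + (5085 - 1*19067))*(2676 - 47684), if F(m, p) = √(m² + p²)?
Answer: 629301856 - 270048*√65 ≈ 6.2712e+8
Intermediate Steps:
r(I) = -3 (r(I) = -4 + I/I = -4 + 1 = -3)
(F((4 + r(-4))*(-6), -48) + (5085 - 1*19067))*(2676 - 47684) = (√(((4 - 3)*(-6))² + (-48)²) + (5085 - 1*19067))*(2676 - 47684) = (√((1*(-6))² + 2304) + (5085 - 19067))*(-45008) = (√((-6)² + 2304) - 13982)*(-45008) = (√(36 + 2304) - 13982)*(-45008) = (√2340 - 13982)*(-45008) = (6*√65 - 13982)*(-45008) = (-13982 + 6*√65)*(-45008) = 629301856 - 270048*√65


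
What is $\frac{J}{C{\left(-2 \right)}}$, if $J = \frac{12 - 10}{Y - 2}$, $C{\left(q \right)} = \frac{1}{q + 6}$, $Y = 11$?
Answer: $\frac{8}{9} \approx 0.88889$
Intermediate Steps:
$C{\left(q \right)} = \frac{1}{6 + q}$
$J = \frac{2}{9}$ ($J = \frac{12 - 10}{11 - 2} = \frac{2}{9} \approx 0.22222$)
$\frac{J}{C{\left(-2 \right)}} = \frac{1}{\frac{1}{6 - 2}} \cdot \frac{2}{9} = \frac{1}{\frac{1}{4}} \cdot \frac{2}{9} = 4 \cdot \frac{2}{9} = \frac{8}{9}$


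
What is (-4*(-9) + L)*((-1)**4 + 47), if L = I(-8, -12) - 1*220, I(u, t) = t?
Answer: -9408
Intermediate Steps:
L = -232 (L = -12 - 1*220 = -12 - 220 = -232)
(-4*(-9) + L)*((-1)**4 + 47) = (-4*(-9) - 232)*((-1)**4 + 47) = (36 - 232)*(1 + 47) = -196*48 = -9408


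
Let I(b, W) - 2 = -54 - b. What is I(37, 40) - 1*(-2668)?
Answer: 2579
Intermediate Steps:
I(b, W) = -52 - b (I(b, W) = 2 + (-54 - b) = -52 - b)
I(37, 40) - 1*(-2668) = (-52 - 1*37) - 1*(-2668) = (-52 - 37) + 2668 = -89 + 2668 = 2579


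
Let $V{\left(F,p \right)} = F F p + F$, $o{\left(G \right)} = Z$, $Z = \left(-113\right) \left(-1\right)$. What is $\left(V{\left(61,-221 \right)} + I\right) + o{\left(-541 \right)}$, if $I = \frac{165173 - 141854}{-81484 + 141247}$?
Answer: $- \frac{16378381034}{19921} \approx -8.2217 \cdot 10^{5}$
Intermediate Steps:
$Z = 113$
$o{\left(G \right)} = 113$
$V{\left(F,p \right)} = F + p F^{2}$ ($V{\left(F,p \right)} = F^{2} p + F = p F^{2} + F = F + p F^{2}$)
$I = \frac{7773}{19921}$ ($I = \frac{23319}{59763} = 23319 \cdot \frac{1}{59763} = \frac{7773}{19921} \approx 0.39019$)
$\left(V{\left(61,-221 \right)} + I\right) + o{\left(-541 \right)} = \left(61 \left(1 + 61 \left(-221\right)\right) + \frac{7773}{19921}\right) + 113 = \left(61 \left(1 - 13481\right) + \frac{7773}{19921}\right) + 113 = \left(61 \left(-13480\right) + \frac{7773}{19921}\right) + 113 = \left(-822280 + \frac{7773}{19921}\right) + 113 = - \frac{16380632107}{19921} + 113 = - \frac{16378381034}{19921}$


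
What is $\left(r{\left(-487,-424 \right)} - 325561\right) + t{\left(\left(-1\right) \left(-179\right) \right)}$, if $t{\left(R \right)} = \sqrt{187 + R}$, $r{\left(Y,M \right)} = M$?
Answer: $-325985 + \sqrt{366} \approx -3.2597 \cdot 10^{5}$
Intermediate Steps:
$\left(r{\left(-487,-424 \right)} - 325561\right) + t{\left(\left(-1\right) \left(-179\right) \right)} = \left(-424 - 325561\right) + \sqrt{187 - -179} = -325985 + \sqrt{187 + 179} = -325985 + \sqrt{366}$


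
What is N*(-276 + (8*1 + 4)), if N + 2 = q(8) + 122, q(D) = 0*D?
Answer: -31680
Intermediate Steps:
q(D) = 0
N = 120 (N = -2 + (0 + 122) = -2 + 122 = 120)
N*(-276 + (8*1 + 4)) = 120*(-276 + (8*1 + 4)) = 120*(-276 + (8 + 4)) = 120*(-276 + 12) = 120*(-264) = -31680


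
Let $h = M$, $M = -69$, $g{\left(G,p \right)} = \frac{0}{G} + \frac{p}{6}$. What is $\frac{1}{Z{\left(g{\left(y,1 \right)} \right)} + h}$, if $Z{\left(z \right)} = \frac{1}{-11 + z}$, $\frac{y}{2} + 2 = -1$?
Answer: $- \frac{65}{4491} \approx -0.014473$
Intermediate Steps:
$y = -6$ ($y = -4 + 2 \left(-1\right) = -4 - 2 = -6$)
$g{\left(G,p \right)} = \frac{p}{6}$ ($g{\left(G,p \right)} = 0 + p \frac{1}{6} = 0 + \frac{p}{6} = \frac{p}{6}$)
$h = -69$
$\frac{1}{Z{\left(g{\left(y,1 \right)} \right)} + h} = \frac{1}{\frac{1}{-11 + \frac{1}{6} \cdot 1} - 69} = \frac{1}{\frac{1}{-11 + \frac{1}{6}} - 69} = \frac{1}{\frac{1}{- \frac{65}{6}} - 69} = \frac{1}{- \frac{6}{65} - 69} = \frac{1}{- \frac{4491}{65}} = - \frac{65}{4491}$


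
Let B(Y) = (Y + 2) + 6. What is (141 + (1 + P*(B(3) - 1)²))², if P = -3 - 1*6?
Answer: 574564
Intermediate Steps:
B(Y) = 8 + Y (B(Y) = (2 + Y) + 6 = 8 + Y)
P = -9 (P = -3 - 6 = -9)
(141 + (1 + P*(B(3) - 1)²))² = (141 + (1 - 9*((8 + 3) - 1)²))² = (141 + (1 - 9*(11 - 1)²))² = (141 + (1 - 9*10²))² = (141 + (1 - 9*100))² = (141 + (1 - 900))² = (141 - 899)² = (-758)² = 574564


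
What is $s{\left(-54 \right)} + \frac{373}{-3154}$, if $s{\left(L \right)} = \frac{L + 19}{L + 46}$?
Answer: $\frac{53703}{12616} \approx 4.2567$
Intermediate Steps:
$s{\left(L \right)} = \frac{19 + L}{46 + L}$
$s{\left(-54 \right)} + \frac{373}{-3154} = \frac{19 - 54}{46 - 54} + \frac{373}{-3154} = \frac{1}{-8} \left(-35\right) + 373 \left(- \frac{1}{3154}\right) = \left(- \frac{1}{8}\right) \left(-35\right) - \frac{373}{3154} = \frac{35}{8} - \frac{373}{3154} = \frac{53703}{12616}$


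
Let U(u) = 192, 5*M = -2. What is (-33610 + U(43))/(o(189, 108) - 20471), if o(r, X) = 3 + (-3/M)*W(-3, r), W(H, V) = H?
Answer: 66836/40981 ≈ 1.6309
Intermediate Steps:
M = -⅖ (M = (⅕)*(-2) = -⅖ ≈ -0.40000)
o(r, X) = -39/2 (o(r, X) = 3 - 3/(-⅖)*(-3) = 3 - 3*(-5/2)*(-3) = 3 + (15/2)*(-3) = 3 - 45/2 = -39/2)
(-33610 + U(43))/(o(189, 108) - 20471) = (-33610 + 192)/(-39/2 - 20471) = -33418/(-40981/2) = -33418*(-2/40981) = 66836/40981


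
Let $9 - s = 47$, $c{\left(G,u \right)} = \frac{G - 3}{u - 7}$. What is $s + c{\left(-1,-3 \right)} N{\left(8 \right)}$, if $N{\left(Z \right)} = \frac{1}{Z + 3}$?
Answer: $- \frac{2088}{55} \approx -37.964$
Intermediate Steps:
$c{\left(G,u \right)} = \frac{-3 + G}{-7 + u}$
$N{\left(Z \right)} = \frac{1}{3 + Z}$
$s = -38$ ($s = 9 - 47 = -38$)
$s + c{\left(-1,-3 \right)} N{\left(8 \right)} = -38 + \frac{\frac{1}{-7 - 3} \left(-3 - 1\right)}{3 + 8} = -38 + \frac{\frac{1}{-10} \left(-4\right)}{11} = -38 + \left(- \frac{1}{10}\right) \left(-4\right) \frac{1}{11} = -38 + \frac{2}{5} \cdot \frac{1}{11} = -38 + \frac{2}{55} = - \frac{2088}{55}$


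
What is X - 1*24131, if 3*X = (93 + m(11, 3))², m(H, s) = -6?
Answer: -21608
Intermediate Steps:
X = 2523 (X = (93 - 6)²/3 = (⅓)*87² = (⅓)*7569 = 2523)
X - 1*24131 = 2523 - 1*24131 = 2523 - 24131 = -21608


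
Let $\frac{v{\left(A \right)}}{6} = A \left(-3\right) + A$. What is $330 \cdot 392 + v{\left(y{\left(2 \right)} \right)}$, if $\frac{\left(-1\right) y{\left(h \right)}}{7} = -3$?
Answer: $129108$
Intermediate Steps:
$y{\left(h \right)} = 21$ ($y{\left(h \right)} = \left(-7\right) \left(-3\right) = 21$)
$v{\left(A \right)} = - 12 A$ ($v{\left(A \right)} = 6 \left(A \left(-3\right) + A\right) = 6 \left(- 3 A + A\right) = 6 \left(- 2 A\right) = - 12 A$)
$330 \cdot 392 + v{\left(y{\left(2 \right)} \right)} = 330 \cdot 392 - 252 = 129360 - 252 = 129108$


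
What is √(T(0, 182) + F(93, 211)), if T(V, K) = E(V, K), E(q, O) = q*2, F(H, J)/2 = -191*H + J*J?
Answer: 2*√13379 ≈ 231.34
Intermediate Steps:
F(H, J) = -382*H + 2*J² (F(H, J) = 2*(-191*H + J*J) = 2*(-191*H + J²) = 2*(J² - 191*H) = -382*H + 2*J²)
E(q, O) = 2*q
T(V, K) = 2*V
√(T(0, 182) + F(93, 211)) = √(2*0 + (-382*93 + 2*211²)) = √(0 + (-35526 + 2*44521)) = √(0 + (-35526 + 89042)) = √(0 + 53516) = √53516 = 2*√13379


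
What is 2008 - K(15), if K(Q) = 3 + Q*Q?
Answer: 1780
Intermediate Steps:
K(Q) = 3 + Q**2
2008 - K(15) = 2008 - (3 + 15**2) = 2008 - (3 + 225) = 2008 - 1*228 = 2008 - 228 = 1780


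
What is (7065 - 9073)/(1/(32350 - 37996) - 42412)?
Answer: 11337168/239458153 ≈ 0.047345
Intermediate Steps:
(7065 - 9073)/(1/(32350 - 37996) - 42412) = -2008/(1/(-5646) - 42412) = -2008/(-1/5646 - 42412) = -2008/(-239458153/5646) = -2008*(-5646/239458153) = 11337168/239458153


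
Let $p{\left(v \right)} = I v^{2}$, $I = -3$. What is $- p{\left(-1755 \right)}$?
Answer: $9240075$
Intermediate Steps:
$p{\left(v \right)} = - 3 v^{2}$
$- p{\left(-1755 \right)} = - \left(-3\right) \left(-1755\right)^{2} = - \left(-3\right) 3080025 = \left(-1\right) \left(-9240075\right) = 9240075$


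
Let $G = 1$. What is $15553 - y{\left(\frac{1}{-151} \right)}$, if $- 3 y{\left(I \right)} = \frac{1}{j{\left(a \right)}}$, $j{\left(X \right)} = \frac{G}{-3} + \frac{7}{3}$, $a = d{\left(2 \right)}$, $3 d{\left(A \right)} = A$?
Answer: $\frac{93319}{6} \approx 15553.0$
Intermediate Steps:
$d{\left(A \right)} = \frac{A}{3}$
$a = \frac{2}{3}$ ($a = \frac{1}{3} \cdot 2 = \frac{2}{3} \approx 0.66667$)
$j{\left(X \right)} = 2$ ($j{\left(X \right)} = 1 \frac{1}{-3} + \frac{7}{3} = 1 \left(- \frac{1}{3}\right) + 7 \cdot \frac{1}{3} = - \frac{1}{3} + \frac{7}{3} = 2$)
$y{\left(I \right)} = - \frac{1}{6}$ ($y{\left(I \right)} = - \frac{1}{3 \cdot 2} = \left(- \frac{1}{3}\right) \frac{1}{2} = - \frac{1}{6}$)
$15553 - y{\left(\frac{1}{-151} \right)} = 15553 - - \frac{1}{6} = 15553 + \frac{1}{6} = \frac{93319}{6}$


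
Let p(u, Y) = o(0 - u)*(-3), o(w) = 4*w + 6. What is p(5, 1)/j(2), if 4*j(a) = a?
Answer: 84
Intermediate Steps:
o(w) = 6 + 4*w
j(a) = a/4
p(u, Y) = -18 + 12*u (p(u, Y) = (6 + 4*(0 - u))*(-3) = (6 + 4*(-u))*(-3) = (6 - 4*u)*(-3) = -18 + 12*u)
p(5, 1)/j(2) = (-18 + 12*5)/(((1/4)*2)) = (-18 + 60)/(1/2) = 42*2 = 84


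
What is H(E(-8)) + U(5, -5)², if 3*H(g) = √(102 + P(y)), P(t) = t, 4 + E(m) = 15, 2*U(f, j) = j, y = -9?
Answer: 25/4 + √93/3 ≈ 9.4646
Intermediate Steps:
U(f, j) = j/2
E(m) = 11 (E(m) = -4 + 15 = 11)
H(g) = √93/3 (H(g) = √(102 - 9)/3 = √93/3)
H(E(-8)) + U(5, -5)² = √93/3 + ((½)*(-5))² = √93/3 + (-5/2)² = √93/3 + 25/4 = 25/4 + √93/3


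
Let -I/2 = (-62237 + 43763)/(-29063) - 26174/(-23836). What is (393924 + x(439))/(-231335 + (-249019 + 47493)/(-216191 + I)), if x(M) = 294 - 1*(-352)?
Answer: -7386734158438724100/4330798745436802379 ≈ -1.7056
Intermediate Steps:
I = -600520613/173186417 (I = -2*((-62237 + 43763)/(-29063) - 26174/(-23836)) = -2*(-18474*(-1/29063) - 26174*(-1/23836)) = -2*(18474/29063 + 13087/11918) = -2*600520613/346372834 = -600520613/173186417 ≈ -3.4675)
x(M) = 646 (x(M) = 294 + 352 = 646)
(393924 + x(439))/(-231335 + (-249019 + 47493)/(-216191 + I)) = (393924 + 646)/(-231335 + (-249019 + 47493)/(-216191 - 600520613/173186417)) = 394570/(-231335 - 201526/(-37441945198260/173186417)) = 394570/(-231335 - 201526*(-173186417/37441945198260)) = 394570/(-231335 + 17450782936171/18720972599130) = 394570/(-4330798745436802379/18720972599130) = 394570*(-18720972599130/4330798745436802379) = -7386734158438724100/4330798745436802379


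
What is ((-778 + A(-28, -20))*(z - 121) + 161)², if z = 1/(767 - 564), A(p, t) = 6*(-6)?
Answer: 401046723874801/41209 ≈ 9.7320e+9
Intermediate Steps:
A(p, t) = -36
z = 1/203 ≈ 0.0049261
((-778 + A(-28, -20))*(z - 121) + 161)² = ((-778 - 36)*(1/203 - 121) + 161)² = (-814*(-24562/203) + 161)² = (19993468/203 + 161)² = (20026151/203)² = 401046723874801/41209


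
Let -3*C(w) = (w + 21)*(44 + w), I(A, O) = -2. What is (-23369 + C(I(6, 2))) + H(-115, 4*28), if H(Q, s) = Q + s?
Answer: -23638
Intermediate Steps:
C(w) = -(21 + w)*(44 + w)/3 (C(w) = -(w + 21)*(44 + w)/3 = -(21 + w)*(44 + w)/3)
(-23369 + C(I(6, 2))) + H(-115, 4*28) = (-23369 + (-308 - 65/3*(-2) - 1/3*(-2)**2)) + (-115 + 4*28) = (-23369 + (-308 + 130/3 - 1/3*4)) + (-115 + 112) = (-23369 + (-308 + 130/3 - 4/3)) - 3 = (-23369 - 266) - 3 = -23635 - 3 = -23638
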